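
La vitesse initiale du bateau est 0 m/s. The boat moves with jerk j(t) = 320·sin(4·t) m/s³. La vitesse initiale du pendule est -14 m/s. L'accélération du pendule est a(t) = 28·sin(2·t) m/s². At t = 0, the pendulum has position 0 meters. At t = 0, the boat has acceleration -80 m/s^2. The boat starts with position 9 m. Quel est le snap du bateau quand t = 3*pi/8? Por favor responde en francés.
Pour résoudre ceci, nous devons prendre 1 dérivée de notre équation du jerk j(t) = 320·sin(4·t). La dérivée du jerk donne le snap: s(t) = 1280·cos(4·t). En utilisant s(t) = 1280·cos(4·t) et en substituant t = 3*pi/8, nous trouvons s = 0.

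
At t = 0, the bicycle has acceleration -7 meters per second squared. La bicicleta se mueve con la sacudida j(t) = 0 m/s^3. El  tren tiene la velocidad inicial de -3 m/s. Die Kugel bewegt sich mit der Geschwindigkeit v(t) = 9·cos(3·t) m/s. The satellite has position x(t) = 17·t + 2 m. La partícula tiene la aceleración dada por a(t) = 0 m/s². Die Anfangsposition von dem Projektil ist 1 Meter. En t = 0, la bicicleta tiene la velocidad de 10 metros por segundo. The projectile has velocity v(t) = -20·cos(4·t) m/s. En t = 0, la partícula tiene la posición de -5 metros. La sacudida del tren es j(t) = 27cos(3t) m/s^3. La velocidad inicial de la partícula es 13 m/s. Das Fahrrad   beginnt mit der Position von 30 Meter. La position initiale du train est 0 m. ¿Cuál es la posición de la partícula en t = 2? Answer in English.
To solve this, we need to take 2 antiderivatives of our acceleration equation a(t) = 0. Integrating acceleration and using the initial condition v(0) = 13, we get v(t) = 13. The integral of velocity, with x(0) = -5, gives position: x(t) = 13·t - 5. From the given position equation x(t) = 13·t - 5, we substitute t = 2 to get x = 21.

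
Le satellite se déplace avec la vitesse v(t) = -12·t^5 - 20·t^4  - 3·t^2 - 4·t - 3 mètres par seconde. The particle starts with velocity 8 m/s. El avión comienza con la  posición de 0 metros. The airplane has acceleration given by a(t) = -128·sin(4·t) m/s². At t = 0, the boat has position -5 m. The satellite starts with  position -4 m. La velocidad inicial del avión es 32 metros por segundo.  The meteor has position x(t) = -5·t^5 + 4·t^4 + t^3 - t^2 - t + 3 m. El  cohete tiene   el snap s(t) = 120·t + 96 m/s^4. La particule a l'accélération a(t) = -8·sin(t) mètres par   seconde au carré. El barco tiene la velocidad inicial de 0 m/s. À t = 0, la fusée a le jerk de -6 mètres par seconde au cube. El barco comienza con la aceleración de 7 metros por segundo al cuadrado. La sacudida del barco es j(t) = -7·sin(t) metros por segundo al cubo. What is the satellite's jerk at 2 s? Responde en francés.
En partant de la vitesse v(t) = -12·t^5 - 20·t^4 - 3·t^2 - 4·t - 3, nous prenons 2 dérivées. La dérivée de la vitesse donne l'accélération: a(t) = -60·t^4 - 80·t^3 - 6·t - 4. En dérivant l'accélération, nous obtenons le jerk: j(t) = -240·t^3 - 240·t^2 - 6. De l'équation du jerk j(t) = -240·t^3 - 240·t^2 - 6, nous substituons t = 2 pour obtenir j = -2886.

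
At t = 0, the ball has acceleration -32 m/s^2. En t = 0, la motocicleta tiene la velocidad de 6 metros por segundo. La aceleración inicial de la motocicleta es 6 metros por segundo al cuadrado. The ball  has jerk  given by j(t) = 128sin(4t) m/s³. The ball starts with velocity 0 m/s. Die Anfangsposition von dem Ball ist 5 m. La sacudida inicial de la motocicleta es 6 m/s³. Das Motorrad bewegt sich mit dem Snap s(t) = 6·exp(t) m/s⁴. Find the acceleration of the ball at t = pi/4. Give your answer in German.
Wir müssen die Stammfunktion unserer Gleichung für den Ruck j(t) = 128·sin(4·t) 1-mal finden. Das Integral von dem Ruck, mit a(0) = -32, ergibt die Beschleunigung: a(t) = -32·cos(4·t). Aus der Gleichung für die Beschleunigung a(t) = -32·cos(4·t), setzen wir t = pi/4 ein und erhalten a = 32.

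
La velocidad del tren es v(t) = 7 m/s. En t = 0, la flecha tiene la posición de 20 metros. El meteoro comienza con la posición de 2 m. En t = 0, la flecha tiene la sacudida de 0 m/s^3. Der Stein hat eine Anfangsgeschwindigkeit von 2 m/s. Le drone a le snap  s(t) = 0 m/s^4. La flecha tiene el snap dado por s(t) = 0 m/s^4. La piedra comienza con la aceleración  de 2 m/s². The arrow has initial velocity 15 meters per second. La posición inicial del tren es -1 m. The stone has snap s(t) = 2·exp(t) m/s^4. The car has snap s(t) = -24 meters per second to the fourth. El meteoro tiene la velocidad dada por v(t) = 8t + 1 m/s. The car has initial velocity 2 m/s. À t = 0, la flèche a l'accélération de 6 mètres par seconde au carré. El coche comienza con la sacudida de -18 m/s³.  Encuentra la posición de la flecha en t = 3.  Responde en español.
Partiendo del snap s(t) = 0, tomamos 4 antiderivadas. Tomando ∫s(t)dt y aplicando j(0) = 0, encontramos j(t) = 0. La antiderivada de la sacudida es la aceleración. Usando a(0) = 6, obtenemos a(t) = 6. Tomando ∫a(t)dt y aplicando v(0) = 15, encontramos v(t) = 6·t + 15. La integral de la velocidad es la posición. Usando x(0) = 20, obtenemos x(t) = 3·t^2 + 15·t + 20. Usando x(t) = 3·t^2 + 15·t + 20 y sustituyendo t = 3, encontramos x = 92.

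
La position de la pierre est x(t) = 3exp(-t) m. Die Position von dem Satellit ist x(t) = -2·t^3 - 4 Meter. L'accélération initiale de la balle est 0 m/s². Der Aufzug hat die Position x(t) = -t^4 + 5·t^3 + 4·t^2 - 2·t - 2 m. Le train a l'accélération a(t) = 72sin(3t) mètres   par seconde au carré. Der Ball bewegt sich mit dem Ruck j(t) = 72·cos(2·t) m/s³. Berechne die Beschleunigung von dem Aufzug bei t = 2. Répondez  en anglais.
We must differentiate our position equation x(t) = -t^4 + 5·t^3 + 4·t^2 - 2·t - 2 2 times. Taking d/dt of x(t), we find v(t) = -4·t^3 + 15·t^2 + 8·t - 2. The derivative of velocity gives acceleration: a(t) = -12·t^2 + 30·t + 8. From the given acceleration equation a(t) = -12·t^2 + 30·t + 8, we substitute t = 2 to get a = 20.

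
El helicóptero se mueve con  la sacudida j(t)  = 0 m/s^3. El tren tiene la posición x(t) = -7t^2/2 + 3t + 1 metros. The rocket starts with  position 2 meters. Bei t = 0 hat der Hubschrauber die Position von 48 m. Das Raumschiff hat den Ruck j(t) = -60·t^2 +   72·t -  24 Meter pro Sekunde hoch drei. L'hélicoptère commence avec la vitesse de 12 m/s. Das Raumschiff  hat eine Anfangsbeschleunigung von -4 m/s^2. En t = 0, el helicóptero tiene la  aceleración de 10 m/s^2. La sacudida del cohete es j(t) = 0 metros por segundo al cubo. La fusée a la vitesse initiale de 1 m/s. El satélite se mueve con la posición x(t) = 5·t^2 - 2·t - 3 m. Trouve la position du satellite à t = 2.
En utilisant x(t) = 5·t^2 - 2·t - 3 et en substituant t = 2, nous trouvons x = 13.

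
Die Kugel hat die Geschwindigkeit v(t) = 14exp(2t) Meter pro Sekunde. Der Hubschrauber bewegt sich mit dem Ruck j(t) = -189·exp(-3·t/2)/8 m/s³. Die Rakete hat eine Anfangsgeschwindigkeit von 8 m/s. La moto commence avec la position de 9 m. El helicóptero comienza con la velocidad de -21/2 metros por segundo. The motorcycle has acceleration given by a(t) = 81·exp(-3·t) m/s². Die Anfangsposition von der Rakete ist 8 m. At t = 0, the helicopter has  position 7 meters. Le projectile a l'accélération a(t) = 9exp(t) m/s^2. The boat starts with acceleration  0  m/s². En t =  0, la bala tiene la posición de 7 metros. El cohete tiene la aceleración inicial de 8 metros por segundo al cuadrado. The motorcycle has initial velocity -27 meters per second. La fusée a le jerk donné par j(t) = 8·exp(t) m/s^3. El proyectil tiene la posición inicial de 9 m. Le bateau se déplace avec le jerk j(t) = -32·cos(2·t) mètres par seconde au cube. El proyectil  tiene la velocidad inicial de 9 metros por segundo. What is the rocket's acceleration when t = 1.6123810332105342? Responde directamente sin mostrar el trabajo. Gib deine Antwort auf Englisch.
The answer is 40.1178982403352.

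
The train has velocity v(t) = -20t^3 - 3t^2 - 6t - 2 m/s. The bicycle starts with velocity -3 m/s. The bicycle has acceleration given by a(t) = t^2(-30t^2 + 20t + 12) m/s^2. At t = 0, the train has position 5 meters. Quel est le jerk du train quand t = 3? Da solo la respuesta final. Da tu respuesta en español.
En t = 3, j = -366.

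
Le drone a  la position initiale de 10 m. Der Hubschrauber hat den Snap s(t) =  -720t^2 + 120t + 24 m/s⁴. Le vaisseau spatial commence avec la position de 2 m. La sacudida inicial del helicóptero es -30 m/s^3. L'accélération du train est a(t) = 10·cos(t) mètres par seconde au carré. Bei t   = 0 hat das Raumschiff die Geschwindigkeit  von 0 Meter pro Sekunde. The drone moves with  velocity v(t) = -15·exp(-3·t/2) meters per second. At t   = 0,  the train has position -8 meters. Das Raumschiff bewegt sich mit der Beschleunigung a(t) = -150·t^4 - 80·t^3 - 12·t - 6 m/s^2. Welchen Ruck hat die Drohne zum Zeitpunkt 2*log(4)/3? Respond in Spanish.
Partiendo de la velocidad v(t) = -15·exp(-3·t/2), tomamos 2 derivadas. Derivando la velocidad, obtenemos la aceleración: a(t) = 45·exp(-3·t/2)/2. La derivada de la aceleración da la sacudida: j(t) = -135·exp(-3·t/2)/4. De la ecuación de la sacudida j(t) = -135·exp(-3·t/2)/4, sustituimos t = 2*log(4)/3 para obtener j = -135/16.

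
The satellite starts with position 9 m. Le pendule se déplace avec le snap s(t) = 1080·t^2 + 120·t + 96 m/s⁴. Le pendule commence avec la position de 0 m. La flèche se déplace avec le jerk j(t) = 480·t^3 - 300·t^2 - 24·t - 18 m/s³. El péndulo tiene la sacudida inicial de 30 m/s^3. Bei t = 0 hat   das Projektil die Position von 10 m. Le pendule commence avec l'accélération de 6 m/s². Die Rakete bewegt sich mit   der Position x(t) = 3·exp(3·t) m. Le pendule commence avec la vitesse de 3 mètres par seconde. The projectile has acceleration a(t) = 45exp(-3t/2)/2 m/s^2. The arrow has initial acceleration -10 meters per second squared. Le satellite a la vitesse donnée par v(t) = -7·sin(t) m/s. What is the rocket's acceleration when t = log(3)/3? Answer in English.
Starting from position x(t) = 3·exp(3·t), we take 2 derivatives. The derivative of position gives velocity: v(t) = 9·exp(3·t). Differentiating velocity, we get acceleration: a(t) = 27·exp(3·t). We have acceleration a(t) = 27·exp(3·t). Substituting t = log(3)/3: a(log(3)/3) = 81.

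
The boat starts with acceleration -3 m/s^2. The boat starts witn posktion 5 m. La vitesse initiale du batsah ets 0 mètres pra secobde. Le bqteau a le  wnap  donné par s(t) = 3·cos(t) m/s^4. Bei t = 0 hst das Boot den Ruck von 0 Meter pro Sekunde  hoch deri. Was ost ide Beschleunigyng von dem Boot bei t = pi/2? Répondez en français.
Nous devons trouver la primitive de notre équation du snap s(t) = 3·cos(t) 2 fois. L'intégrale du snap est le jerk. En utilisant j(0) = 0, nous obtenons j(t) = 3·sin(t). L'intégrale du jerk est l'accélération. En utilisant a(0) = -3, nous obtenons a(t) = -3·cos(t). En utilisant a(t) = -3·cos(t) et en substituant t = pi/2, nous trouvons a = 0.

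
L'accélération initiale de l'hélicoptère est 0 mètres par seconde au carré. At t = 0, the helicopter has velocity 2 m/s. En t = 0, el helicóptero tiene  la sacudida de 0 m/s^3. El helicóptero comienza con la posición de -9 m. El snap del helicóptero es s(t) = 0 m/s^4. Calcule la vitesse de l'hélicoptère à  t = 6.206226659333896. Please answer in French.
Nous devons trouver la primitive de notre équation du snap s(t) = 0 3 fois. En prenant ∫s(t)dt et en appliquant j(0) = 0, nous trouvons j(t) = 0. En intégrant le jerk et en utilisant la condition initiale a(0) = 0, nous obtenons a(t) = 0. En intégrant l'accélération et en utilisant la condition initiale v(0) = 2, nous obtenons v(t) = 2. Nous avons la vitesse v(t) = 2. En substituant t = 6.206226659333896: v(6.206226659333896) = 2.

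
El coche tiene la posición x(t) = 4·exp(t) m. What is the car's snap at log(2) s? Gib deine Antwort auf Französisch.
Nous devons dériver notre équation de la position x(t) = 4·exp(t) 4 fois. La dérivée de la position donne la vitesse: v(t) = 4·exp(t). En prenant d/dt de v(t), nous trouvons a(t) = 4·exp(t). En prenant d/dt de a(t), nous trouvons j(t) = 4·exp(t). En dérivant le jerk, nous obtenons le snap: s(t) = 4·exp(t). De l'équation du snap s(t) = 4·exp(t), nous substituons t = log(2) pour obtenir s = 8.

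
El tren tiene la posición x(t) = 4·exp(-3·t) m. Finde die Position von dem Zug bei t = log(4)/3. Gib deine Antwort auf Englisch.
From the given position equation x(t) = 4·exp(-3·t), we substitute t = log(4)/3 to get x = 1.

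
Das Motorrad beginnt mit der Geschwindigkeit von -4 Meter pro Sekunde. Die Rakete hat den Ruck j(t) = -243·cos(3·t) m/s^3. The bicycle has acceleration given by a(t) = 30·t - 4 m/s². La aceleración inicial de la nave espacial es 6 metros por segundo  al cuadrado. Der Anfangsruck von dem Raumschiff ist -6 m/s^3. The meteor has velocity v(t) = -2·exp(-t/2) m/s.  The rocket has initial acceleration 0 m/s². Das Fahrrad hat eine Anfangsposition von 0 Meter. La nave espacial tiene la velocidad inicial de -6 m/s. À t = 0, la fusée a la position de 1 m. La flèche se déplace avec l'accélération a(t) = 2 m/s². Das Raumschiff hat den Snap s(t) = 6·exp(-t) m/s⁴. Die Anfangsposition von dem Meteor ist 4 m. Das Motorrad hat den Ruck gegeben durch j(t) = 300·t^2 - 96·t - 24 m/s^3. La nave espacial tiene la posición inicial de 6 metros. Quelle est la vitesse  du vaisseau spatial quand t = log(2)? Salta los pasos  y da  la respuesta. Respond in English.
At t = log(2), v = -3.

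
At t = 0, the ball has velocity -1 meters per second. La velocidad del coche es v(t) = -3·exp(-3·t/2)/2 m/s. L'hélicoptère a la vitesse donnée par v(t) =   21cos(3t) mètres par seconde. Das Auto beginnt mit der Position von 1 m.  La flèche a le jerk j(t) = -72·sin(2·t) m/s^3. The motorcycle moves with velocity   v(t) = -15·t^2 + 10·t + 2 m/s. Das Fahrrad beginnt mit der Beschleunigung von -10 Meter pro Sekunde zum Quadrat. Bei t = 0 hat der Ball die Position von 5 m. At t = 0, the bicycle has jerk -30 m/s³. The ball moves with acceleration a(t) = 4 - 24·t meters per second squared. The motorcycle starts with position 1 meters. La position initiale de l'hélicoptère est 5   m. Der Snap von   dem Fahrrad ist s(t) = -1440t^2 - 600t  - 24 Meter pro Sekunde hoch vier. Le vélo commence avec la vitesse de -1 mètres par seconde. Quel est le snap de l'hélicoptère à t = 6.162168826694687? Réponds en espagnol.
Para resolver esto, necesitamos tomar 3 derivadas de nuestra ecuación de la velocidad v(t) = 21·cos(3·t). La derivada de la velocidad da la aceleración: a(t) = -63·sin(3·t). La derivada de la aceleración da la sacudida: j(t) = -189·cos(3·t). Derivando la sacudida, obtenemos el snap: s(t) = 567·sin(3·t). De la ecuación del snap s(t) = 567·sin(3·t), sustituimos t = 6.162168826694687 para obtener s = -201.356755839679.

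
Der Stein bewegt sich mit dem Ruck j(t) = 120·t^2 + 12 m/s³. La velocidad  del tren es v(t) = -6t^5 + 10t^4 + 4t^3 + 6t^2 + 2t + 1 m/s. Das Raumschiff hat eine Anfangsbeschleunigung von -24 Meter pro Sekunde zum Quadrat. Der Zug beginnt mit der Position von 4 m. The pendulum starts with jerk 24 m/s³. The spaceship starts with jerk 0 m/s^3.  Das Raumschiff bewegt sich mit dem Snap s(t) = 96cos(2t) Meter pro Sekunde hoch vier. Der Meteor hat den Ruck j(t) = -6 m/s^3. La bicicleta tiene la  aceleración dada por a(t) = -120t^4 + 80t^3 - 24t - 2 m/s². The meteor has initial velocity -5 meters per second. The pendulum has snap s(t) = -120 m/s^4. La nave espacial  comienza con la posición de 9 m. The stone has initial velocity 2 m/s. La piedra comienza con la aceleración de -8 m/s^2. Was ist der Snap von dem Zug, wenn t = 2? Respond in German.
Um dies zu lösen, müssen wir 3 Ableitungen unserer Gleichung für die Geschwindigkeit v(t) = -6·t^5 + 10·t^4 + 4·t^3 + 6·t^2 + 2·t + 1 nehmen. Die Ableitung von der Geschwindigkeit ergibt die Beschleunigung: a(t) = -30·t^4 + 40·t^3 + 12·t^2 + 12·t + 2. Durch Ableiten von der Beschleunigung erhalten wir den Ruck: j(t) = -120·t^3 + 120·t^2 + 24·t + 12. Mit d/dt von j(t) finden wir s(t) = -360·t^2 + 240·t + 24. Wir haben den Snap s(t) = -360·t^2 + 240·t + 24. Durch Einsetzen von t = 2: s(2) = -936.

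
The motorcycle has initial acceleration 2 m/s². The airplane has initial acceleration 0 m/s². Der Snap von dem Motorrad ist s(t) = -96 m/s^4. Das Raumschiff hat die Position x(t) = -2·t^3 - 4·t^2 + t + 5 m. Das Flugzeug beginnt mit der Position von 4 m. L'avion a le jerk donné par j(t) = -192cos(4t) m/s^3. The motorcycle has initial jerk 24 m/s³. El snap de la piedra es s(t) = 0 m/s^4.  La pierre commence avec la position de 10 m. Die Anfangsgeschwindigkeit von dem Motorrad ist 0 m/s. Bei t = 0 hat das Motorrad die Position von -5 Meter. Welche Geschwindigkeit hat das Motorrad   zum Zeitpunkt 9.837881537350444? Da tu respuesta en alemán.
Wir müssen das Integral unserer Gleichung für den Snap s(t) = -96 3-mal finden. Das Integral von dem Snap, mit j(0) = 24, ergibt den Ruck: j(t) = 24 - 96·t. Mit ∫j(t)dt und Anwendung von a(0) = 2, finden wir a(t) = -48·t^2 + 24·t + 2. Mit ∫a(t)dt und Anwendung von v(0) = 0, finden wir v(t) = 2·t·(-8·t^2 + 6·t + 1). Aus der Gleichung für die Geschwindigkeit v(t) = 2·t·(-8·t^2 + 6·t + 1), setzen wir t = 9.837881537350444 ein und erhalten v = -14053.2960347535.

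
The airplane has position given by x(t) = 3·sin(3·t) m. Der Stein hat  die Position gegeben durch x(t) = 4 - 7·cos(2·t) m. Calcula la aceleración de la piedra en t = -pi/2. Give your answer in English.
We must differentiate our position equation x(t) = 4 - 7·cos(2·t) 2 times. Taking d/dt of x(t), we find v(t) = 14·sin(2·t). Taking d/dt of v(t), we find a(t) = 28·cos(2·t). From the given acceleration equation a(t) = 28·cos(2·t), we substitute t = -pi/2 to get a = -28.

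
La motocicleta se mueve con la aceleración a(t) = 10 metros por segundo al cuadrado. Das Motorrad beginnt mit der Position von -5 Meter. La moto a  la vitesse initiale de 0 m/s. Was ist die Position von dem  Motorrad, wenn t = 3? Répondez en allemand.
Wir müssen unsere Gleichung für die Beschleunigung a(t) = 10 2-mal integrieren. Mit ∫a(t)dt und Anwendung von v(0) = 0, finden wir v(t) = 10·t. Mit ∫v(t)dt und Anwendung von x(0) = -5, finden wir x(t) = 5·t^2 - 5. Mit x(t) = 5·t^2 - 5 und Einsetzen von t = 3, finden wir x = 40.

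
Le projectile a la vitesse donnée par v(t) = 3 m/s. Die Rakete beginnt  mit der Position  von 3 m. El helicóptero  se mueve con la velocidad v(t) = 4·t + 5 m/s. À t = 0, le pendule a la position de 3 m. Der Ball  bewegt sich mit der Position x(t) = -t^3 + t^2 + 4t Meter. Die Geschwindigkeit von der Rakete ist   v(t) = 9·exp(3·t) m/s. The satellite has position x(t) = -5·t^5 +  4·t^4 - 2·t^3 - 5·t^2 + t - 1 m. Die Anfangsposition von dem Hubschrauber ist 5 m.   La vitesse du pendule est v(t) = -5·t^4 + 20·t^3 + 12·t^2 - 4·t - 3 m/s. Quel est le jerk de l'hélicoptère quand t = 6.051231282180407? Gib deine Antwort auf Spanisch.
Para resolver esto, necesitamos tomar 2 derivadas de nuestra ecuación de la velocidad v(t) = 4·t + 5. Derivando la velocidad, obtenemos la aceleración: a(t) = 4. Derivando la aceleración, obtenemos la sacudida: j(t) = 0. Tenemos la sacudida j(t) = 0. Sustituyendo t = 6.051231282180407: j(6.051231282180407) = 0.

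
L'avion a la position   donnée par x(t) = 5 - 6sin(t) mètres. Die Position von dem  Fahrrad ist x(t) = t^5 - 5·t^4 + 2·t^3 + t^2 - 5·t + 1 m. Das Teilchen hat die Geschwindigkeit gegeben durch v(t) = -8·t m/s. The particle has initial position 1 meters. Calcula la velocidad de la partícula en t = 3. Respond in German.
Mit v(t) = -8·t und Einsetzen von t = 3, finden wir v = -24.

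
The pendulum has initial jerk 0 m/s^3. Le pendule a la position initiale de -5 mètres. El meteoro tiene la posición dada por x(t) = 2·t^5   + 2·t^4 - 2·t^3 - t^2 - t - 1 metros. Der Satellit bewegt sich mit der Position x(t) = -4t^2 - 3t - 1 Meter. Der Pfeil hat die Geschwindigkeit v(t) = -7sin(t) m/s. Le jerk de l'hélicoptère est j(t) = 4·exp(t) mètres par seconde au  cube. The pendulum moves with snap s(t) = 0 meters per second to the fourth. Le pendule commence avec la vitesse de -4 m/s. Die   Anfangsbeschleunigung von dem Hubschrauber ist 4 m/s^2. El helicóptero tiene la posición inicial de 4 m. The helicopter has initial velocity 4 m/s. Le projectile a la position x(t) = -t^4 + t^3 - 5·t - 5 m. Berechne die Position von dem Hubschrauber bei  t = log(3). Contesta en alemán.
Wir müssen die Stammfunktion unserer Gleichung für den Ruck j(t) = 4·exp(t) 3-mal finden. Das Integral von dem Ruck ist die Beschleunigung. Mit a(0) = 4 erhalten wir a(t) = 4·exp(t). Durch Integration von der Beschleunigung und Verwendung der Anfangsbedingung v(0) = 4, erhalten wir v(t) = 4·exp(t). Die Stammfunktion von der Geschwindigkeit ist die Position. Mit x(0) = 4 erhalten wir x(t) = 4·exp(t). Mit x(t) = 4·exp(t) und Einsetzen von t = log(3), finden wir x = 12.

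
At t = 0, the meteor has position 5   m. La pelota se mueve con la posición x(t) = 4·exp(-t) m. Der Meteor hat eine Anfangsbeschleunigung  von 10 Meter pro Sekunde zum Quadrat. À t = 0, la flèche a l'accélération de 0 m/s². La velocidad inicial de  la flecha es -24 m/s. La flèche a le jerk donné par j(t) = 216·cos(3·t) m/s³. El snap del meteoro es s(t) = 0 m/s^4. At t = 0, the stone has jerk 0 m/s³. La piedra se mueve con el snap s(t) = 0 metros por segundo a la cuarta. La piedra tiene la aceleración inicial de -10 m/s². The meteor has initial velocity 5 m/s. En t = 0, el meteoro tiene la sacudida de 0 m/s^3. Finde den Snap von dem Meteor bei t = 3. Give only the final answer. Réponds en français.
s(3) = 0.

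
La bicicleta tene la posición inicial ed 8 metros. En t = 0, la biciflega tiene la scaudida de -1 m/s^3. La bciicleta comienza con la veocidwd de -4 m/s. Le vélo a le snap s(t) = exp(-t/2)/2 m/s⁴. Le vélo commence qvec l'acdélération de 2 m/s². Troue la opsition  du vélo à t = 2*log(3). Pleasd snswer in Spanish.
Debemos encontrar la antiderivada de nuestra ecuación del snap s(t) = exp(-t/2)/2 4 veces. Integrando el snap y usando la condición inicial j(0) = -1, obtenemos j(t) = -exp(-t/2). Tomando ∫j(t)dt y aplicando a(0) = 2, encontramos a(t) = 2·exp(-t/2). Integrando la aceleración y usando la condición inicial v(0) = -4, obtenemos v(t) = -4·exp(-t/2). Tomando ∫v(t)dt y aplicando x(0) = 8, encontramos x(t) = 8·exp(-t/2). Usando x(t) = 8·exp(-t/2) y sustituyendo t = 2*log(3), encontramos x = 8/3.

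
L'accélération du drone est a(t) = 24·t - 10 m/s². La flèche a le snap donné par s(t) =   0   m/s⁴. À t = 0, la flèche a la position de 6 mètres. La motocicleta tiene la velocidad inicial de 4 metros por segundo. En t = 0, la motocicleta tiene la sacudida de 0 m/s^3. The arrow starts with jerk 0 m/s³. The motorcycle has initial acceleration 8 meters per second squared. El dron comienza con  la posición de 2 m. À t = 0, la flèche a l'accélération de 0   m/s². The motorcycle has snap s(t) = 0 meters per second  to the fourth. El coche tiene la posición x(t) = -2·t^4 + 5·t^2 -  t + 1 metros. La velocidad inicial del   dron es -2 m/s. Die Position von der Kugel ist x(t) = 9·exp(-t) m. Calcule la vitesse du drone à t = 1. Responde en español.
Debemos encontrar la integral de nuestra ecuación de la aceleración a(t) = 24·t - 10 1 vez. La integral de la aceleración es la velocidad. Usando v(0) = -2, obtenemos v(t) = 12·t^2 - 10·t - 2. De la ecuación de la velocidad v(t) = 12·t^2 - 10·t - 2, sustituimos t = 1 para obtener v = 0.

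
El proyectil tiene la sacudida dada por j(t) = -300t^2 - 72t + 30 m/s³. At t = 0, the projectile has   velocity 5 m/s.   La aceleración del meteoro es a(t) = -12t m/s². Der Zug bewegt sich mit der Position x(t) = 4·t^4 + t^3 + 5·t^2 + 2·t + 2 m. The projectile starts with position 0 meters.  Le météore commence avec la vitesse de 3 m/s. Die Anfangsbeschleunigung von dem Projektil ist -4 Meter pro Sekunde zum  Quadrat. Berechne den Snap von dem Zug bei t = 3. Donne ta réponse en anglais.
To solve this, we need to take 4 derivatives of our position equation x(t) = 4·t^4 + t^3 + 5·t^2 + 2·t + 2. Differentiating position, we get velocity: v(t) = 16·t^3 + 3·t^2 + 10·t + 2. The derivative of velocity gives acceleration: a(t) = 48·t^2 + 6·t + 10. The derivative of acceleration gives jerk: j(t) = 96·t + 6. Taking d/dt of j(t), we find s(t) = 96. From the given snap equation s(t) = 96, we substitute t = 3 to get s = 96.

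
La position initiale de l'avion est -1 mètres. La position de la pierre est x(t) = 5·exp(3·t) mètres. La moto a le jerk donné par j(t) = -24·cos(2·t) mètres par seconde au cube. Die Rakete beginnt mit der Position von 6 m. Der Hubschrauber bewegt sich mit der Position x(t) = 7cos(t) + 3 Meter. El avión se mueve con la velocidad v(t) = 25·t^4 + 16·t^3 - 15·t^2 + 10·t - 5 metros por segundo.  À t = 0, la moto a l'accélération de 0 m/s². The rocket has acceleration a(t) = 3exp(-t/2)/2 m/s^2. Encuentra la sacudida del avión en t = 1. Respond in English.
Starting from velocity v(t) = 25·t^4 + 16·t^3 - 15·t^2 + 10·t - 5, we take 2 derivatives. Taking d/dt of v(t), we find a(t) = 100·t^3 + 48·t^2 - 30·t + 10. Taking d/dt of a(t), we find j(t) = 300·t^2 + 96·t - 30. Using j(t) = 300·t^2 + 96·t - 30 and substituting t = 1, we find j = 366.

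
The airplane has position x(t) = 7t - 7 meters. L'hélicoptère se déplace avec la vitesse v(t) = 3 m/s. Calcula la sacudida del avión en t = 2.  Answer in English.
Starting from position x(t) = 7·t - 7, we take 3 derivatives. Taking d/dt of x(t), we find v(t) = 7. Differentiating velocity, we get acceleration: a(t) = 0. Taking d/dt of a(t), we find j(t) = 0. We have jerk j(t) = 0. Substituting t = 2: j(2) = 0.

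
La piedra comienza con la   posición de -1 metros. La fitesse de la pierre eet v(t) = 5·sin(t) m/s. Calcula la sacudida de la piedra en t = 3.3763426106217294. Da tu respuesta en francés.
Nous devons dériver notre équation de la vitesse v(t) = 5·sin(t) 2 fois. En prenant d/dt de v(t), nous trouvons a(t) = 5·cos(t). En dérivant l'accélération, nous obtenons le jerk: j(t) = -5·sin(t). En utilisant j(t) = -5·sin(t) et en substituant t = 3.3763426106217294, nous trouvons j = 1.16299903931857.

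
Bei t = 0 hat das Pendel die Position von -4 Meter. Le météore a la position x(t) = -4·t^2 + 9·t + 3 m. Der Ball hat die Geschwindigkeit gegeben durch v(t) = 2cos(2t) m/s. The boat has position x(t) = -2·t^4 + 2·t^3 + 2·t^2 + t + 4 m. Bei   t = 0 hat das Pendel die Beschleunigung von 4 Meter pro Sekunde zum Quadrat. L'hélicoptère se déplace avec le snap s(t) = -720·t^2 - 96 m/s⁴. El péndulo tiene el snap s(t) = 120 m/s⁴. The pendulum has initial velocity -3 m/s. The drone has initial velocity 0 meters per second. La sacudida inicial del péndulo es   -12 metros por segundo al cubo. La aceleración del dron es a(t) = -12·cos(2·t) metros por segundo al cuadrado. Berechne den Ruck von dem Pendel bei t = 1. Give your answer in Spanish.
Partiendo del snap s(t) = 120, tomamos 1 antiderivada. La integral del snap es la sacudida. Usando j(0) = -12, obtenemos j(t) = 120·t - 12. Usando j(t) = 120·t - 12 y sustituyendo t = 1, encontramos j = 108.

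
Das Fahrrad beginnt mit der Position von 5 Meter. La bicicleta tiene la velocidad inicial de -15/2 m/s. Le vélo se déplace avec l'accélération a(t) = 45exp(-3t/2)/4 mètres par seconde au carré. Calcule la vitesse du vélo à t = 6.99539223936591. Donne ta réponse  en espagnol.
Necesitamos integrar nuestra ecuación de la aceleración a(t) = 45·exp(-3·t/2)/4 1 vez. La antiderivada de la aceleración es la velocidad. Usando v(0) = -15/2, obtenemos v(t) = -15·exp(-3·t/2)/2. Usando v(t) = -15·exp(-3·t/2)/2 y sustituyendo t = 6.99539223936591, encontramos v = -0.000207955729781174.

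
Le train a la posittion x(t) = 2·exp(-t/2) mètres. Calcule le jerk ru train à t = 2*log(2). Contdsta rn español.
Debemos derivar nuestra ecuación de la posición x(t) = 2·exp(-t/2) 3 veces. La derivada de la posición da la velocidad: v(t) = -exp(-t/2). Derivando la velocidad, obtenemos la aceleración: a(t) = exp(-t/2)/2. Derivando la aceleración, obtenemos la sacudida: j(t) = -exp(-t/2)/4. De la ecuación de la sacudida j(t) = -exp(-t/2)/4, sustituimos t = 2*log(2) para obtener j = -1/8.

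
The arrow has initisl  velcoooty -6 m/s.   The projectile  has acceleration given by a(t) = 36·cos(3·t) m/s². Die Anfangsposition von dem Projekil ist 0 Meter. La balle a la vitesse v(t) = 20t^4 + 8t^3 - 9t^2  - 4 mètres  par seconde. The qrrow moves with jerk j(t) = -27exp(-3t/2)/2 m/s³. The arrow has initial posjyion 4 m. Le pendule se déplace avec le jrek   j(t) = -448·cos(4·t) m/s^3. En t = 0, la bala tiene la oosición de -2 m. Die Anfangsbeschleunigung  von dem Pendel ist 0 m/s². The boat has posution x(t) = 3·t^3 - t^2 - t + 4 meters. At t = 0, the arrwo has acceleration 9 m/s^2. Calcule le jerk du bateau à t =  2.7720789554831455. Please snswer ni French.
En partant de la position x(t) = 3·t^3 - t^2 - t + 4, nous prenons 3 dérivées. En dérivant la position, nous obtenons la vitesse: v(t) = 9·t^2 - 2·t - 1. La dérivée de la vitesse donne l'accélération: a(t) = 18·t - 2. En dérivant l'accélération, nous obtenons le jerk: j(t) = 18. Nous avons le jerk j(t) = 18. En substituant t = 2.7720789554831455: j(2.7720789554831455) = 18.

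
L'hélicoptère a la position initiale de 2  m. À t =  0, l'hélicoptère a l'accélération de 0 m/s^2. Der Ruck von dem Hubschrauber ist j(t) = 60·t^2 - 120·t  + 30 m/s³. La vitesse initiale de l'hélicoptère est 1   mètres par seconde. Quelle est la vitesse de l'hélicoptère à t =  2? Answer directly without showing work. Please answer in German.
Die Geschwindigkeit bei t = 2 ist v = -19.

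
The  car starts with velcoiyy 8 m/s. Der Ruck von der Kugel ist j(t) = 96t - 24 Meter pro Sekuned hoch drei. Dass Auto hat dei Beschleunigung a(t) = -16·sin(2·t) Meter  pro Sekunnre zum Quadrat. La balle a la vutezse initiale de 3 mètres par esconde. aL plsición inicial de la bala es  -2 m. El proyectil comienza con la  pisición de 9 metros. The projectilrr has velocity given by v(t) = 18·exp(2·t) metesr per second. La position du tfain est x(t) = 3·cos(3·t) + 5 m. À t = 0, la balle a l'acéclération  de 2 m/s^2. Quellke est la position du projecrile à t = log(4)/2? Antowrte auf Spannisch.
Debemos encontrar la integral de nuestra ecuación de la velocidad v(t) = 18·exp(2·t) 1 vez. Tomando ∫v(t)dt y aplicando x(0) = 9, encontramos x(t) = 9·exp(2·t). Tenemos la posición x(t) = 9·exp(2·t). Sustituyendo t = log(4)/2: x(log(4)/2) = 36.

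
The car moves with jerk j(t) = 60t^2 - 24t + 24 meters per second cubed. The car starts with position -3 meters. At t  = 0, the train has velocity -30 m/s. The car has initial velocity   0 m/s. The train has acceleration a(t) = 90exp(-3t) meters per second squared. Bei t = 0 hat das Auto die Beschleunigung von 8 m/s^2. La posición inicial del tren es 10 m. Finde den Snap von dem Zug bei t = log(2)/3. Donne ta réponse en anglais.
We must differentiate our acceleration equation a(t) = 90·exp(-3·t) 2 times. The derivative of acceleration gives jerk: j(t) = -270·exp(-3·t). Taking d/dt of j(t), we find s(t) = 810·exp(-3·t). We have snap s(t) = 810·exp(-3·t). Substituting t = log(2)/3: s(log(2)/3) = 405.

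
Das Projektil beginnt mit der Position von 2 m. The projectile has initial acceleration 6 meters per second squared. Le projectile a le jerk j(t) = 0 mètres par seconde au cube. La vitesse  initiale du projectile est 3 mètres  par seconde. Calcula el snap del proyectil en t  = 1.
Debemos derivar nuestra ecuación de la sacudida j(t) = 0 1 vez. Derivando la sacudida, obtenemos el snap: s(t) = 0. De la ecuación del snap s(t) = 0, sustituimos t = 1 para obtener s = 0.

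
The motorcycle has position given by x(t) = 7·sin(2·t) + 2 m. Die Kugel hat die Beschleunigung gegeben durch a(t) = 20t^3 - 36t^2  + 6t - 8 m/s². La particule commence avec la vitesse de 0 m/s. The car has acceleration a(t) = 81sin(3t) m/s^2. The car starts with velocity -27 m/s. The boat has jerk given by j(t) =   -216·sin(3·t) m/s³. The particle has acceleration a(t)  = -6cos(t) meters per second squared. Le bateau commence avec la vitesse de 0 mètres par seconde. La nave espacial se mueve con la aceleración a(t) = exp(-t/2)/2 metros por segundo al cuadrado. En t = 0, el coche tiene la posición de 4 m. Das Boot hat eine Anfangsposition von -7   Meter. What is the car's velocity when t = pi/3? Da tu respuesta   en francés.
Nous devons trouver la primitive de notre équation de l'accélération a(t) = 81·sin(3·t) 1 fois. En prenant ∫a(t)dt et en appliquant v(0) = -27, nous trouvons v(t) = -27·cos(3·t). En utilisant v(t) = -27·cos(3·t) et en substituant t = pi/3, nous trouvons v = 27.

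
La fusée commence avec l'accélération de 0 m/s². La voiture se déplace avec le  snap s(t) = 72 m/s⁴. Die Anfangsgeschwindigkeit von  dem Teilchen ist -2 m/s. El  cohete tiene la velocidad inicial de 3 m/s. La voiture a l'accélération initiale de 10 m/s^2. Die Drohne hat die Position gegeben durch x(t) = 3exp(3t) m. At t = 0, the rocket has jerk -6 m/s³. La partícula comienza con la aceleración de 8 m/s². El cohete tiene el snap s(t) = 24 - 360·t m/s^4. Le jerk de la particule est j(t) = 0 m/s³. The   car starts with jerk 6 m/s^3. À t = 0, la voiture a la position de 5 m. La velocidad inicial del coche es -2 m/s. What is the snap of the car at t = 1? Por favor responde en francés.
En utilisant s(t) = 72 et en substituant t = 1, nous trouvons s = 72.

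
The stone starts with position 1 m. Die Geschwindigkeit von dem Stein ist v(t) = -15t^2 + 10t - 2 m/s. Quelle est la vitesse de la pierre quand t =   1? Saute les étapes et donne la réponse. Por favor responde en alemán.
Die Antwort ist -7.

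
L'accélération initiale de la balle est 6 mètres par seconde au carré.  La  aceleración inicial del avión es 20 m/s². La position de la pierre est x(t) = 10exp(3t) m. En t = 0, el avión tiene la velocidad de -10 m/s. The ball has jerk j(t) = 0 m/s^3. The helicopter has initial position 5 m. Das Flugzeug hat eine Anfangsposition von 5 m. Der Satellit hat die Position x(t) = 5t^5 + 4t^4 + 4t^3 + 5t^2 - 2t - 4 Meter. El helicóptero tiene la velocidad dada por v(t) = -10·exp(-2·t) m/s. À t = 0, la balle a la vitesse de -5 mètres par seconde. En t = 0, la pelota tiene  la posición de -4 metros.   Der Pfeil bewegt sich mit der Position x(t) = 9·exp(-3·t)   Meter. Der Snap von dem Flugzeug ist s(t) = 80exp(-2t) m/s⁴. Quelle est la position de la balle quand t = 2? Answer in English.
To find the answer, we compute 3 integrals of j(t) = 0. The integral of jerk, with a(0) = 6, gives acceleration: a(t) = 6. The antiderivative of acceleration is velocity. Using v(0) = -5, we get v(t) = 6·t - 5. The integral of velocity is position. Using x(0) = -4, we get x(t) = 3·t^2 - 5·t - 4. Using x(t) = 3·t^2 - 5·t - 4 and substituting t = 2, we find x = -2.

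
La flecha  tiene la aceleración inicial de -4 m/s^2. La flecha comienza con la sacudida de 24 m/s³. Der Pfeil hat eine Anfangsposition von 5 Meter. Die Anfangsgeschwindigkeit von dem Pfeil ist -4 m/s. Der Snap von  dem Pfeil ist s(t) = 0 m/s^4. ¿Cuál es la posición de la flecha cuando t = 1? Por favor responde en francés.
Nous devons trouver l'intégrale de notre équation du snap s(t) = 0 4 fois. En intégrant le snap et en utilisant la condition initiale j(0) = 24, nous obtenons j(t) = 24. La primitive du jerk, avec a(0) = -4, donne l'accélération: a(t) = 24·t - 4. La primitive de l'accélération est la vitesse. En utilisant v(0) = -4, nous obtenons v(t) = 12·t^2 - 4·t - 4. En prenant ∫v(t)dt et en appliquant x(0) = 5, nous trouvons x(t) = 4·t^3 - 2·t^2 - 4·t + 5. Nous avons la position x(t) = 4·t^3 - 2·t^2 - 4·t + 5. En substituant t = 1: x(1) = 3.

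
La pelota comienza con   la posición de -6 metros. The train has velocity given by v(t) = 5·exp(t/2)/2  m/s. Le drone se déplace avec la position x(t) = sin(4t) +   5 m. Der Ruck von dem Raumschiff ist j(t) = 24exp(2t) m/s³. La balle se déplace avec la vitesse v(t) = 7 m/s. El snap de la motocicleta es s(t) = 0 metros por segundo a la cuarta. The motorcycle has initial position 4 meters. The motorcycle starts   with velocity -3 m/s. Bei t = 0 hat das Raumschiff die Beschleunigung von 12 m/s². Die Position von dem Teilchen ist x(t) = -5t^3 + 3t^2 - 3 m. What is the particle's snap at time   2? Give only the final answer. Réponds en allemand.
s(2) = 0.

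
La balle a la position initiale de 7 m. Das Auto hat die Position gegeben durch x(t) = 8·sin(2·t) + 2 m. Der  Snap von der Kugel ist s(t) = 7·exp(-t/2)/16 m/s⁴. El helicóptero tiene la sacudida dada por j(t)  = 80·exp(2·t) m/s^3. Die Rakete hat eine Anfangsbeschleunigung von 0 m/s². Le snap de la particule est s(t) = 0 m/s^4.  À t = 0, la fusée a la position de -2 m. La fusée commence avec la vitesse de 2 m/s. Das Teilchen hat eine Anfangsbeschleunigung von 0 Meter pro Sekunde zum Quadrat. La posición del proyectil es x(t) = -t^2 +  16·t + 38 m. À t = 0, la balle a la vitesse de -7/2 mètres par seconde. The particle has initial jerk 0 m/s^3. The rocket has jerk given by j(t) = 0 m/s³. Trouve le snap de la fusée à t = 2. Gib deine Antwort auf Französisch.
Nous devons dériver notre équation du jerk j(t) = 0 1 fois. La dérivée du jerk donne le snap: s(t) = 0. De l'équation du snap s(t) = 0, nous substituons t = 2 pour obtenir s = 0.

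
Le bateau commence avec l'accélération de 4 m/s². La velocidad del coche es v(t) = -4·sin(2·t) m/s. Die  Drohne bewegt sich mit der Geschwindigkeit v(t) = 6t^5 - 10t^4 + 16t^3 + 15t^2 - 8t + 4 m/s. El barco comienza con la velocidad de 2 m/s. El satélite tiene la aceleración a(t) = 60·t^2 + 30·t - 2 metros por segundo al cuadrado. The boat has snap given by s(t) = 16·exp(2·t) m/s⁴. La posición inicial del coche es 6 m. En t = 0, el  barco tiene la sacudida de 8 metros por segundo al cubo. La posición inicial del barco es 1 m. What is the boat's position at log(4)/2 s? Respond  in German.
Ausgehend von dem Snap s(t) = 16·exp(2·t), nehmen wir 4 Integrale. Die Stammfunktion von dem Snap, mit j(0) = 8, ergibt den Ruck: j(t) = 8·exp(2·t). Die Stammfunktion von dem Ruck, mit a(0) = 4, ergibt die Beschleunigung: a(t) = 4·exp(2·t). Mit ∫a(t)dt und Anwendung von v(0) = 2, finden wir v(t) = 2·exp(2·t). Das Integral von der Geschwindigkeit ist die Position. Mit x(0) = 1 erhalten wir x(t) = exp(2·t). Wir haben die Position x(t) = exp(2·t). Durch Einsetzen von t = log(4)/2: x(log(4)/2) = 4.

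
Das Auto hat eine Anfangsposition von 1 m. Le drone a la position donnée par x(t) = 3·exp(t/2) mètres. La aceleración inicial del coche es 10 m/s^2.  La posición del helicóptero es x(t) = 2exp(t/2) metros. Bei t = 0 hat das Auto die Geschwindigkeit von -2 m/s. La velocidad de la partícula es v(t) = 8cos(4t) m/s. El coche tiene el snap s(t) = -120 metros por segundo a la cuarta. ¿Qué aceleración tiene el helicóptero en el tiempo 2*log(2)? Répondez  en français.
En partant de la position x(t) = 2·exp(t/2), nous prenons 2 dérivées. En prenant d/dt de x(t), nous trouvons v(t) = exp(t/2). En dérivant la vitesse, nous obtenons l'accélération: a(t) = exp(t/2)/2. En utilisant a(t) = exp(t/2)/2 et en substituant t = 2*log(2), nous trouvons a = 1.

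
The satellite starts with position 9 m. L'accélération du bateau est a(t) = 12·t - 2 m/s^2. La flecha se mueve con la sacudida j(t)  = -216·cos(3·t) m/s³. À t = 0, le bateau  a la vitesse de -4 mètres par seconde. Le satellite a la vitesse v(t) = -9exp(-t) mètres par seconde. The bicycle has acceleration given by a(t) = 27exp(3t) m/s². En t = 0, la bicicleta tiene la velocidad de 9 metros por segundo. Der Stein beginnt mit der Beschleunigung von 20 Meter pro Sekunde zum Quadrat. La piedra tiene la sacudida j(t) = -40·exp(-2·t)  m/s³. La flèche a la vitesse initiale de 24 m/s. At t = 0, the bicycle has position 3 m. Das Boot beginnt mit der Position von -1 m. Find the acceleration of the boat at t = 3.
From the given acceleration equation a(t) = 12·t - 2, we substitute t = 3 to get a = 34.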